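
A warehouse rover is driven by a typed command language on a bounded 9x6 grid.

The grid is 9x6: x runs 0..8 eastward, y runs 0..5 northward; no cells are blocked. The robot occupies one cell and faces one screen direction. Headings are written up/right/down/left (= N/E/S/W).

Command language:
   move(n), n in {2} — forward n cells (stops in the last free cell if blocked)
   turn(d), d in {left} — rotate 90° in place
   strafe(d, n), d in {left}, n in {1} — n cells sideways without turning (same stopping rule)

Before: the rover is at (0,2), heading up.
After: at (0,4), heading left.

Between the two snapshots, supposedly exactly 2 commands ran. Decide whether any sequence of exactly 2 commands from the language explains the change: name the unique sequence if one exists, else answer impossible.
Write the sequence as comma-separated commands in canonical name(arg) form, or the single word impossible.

move(2), turn(left)

key: order matters: swapping move(2) and turn(left) lands elsewhere
t0: at (0,2), heading up
step 1 (move(2)): at (0,4), heading up
step 2 (turn(left)): at (0,4), heading left
no other 2-command option fits: unique.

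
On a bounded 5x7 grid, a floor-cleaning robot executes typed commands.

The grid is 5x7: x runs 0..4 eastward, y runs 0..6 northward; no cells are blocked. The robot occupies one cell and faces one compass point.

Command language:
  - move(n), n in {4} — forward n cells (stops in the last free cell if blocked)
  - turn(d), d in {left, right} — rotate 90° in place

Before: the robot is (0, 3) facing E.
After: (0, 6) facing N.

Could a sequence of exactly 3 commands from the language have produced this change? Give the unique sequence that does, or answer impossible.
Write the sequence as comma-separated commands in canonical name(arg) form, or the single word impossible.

turn(left), move(4), move(4)

key: running move(4) before turn(left) would end elsewhere — order is forced
begin: (0, 3) facing E
1. turn(left) → (0, 3) facing N
2. move(4) → (0, 6) facing N
3. move(4) → (0, 6) facing N
all 27 alternatives checked — unique.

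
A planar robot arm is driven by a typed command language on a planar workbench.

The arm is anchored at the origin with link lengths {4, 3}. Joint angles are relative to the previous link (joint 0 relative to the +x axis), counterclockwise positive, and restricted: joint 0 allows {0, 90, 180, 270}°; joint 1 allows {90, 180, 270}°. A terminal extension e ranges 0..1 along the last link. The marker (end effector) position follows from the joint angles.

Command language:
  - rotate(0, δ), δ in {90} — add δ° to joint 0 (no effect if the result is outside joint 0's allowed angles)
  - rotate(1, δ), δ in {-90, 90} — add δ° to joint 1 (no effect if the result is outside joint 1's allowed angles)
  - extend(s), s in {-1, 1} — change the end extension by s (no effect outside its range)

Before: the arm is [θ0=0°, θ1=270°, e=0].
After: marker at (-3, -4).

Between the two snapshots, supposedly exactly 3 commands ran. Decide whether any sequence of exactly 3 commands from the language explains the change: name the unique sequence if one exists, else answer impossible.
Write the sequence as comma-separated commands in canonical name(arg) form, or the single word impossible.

t0: [θ0=0°, θ1=270°, e=0]
step 1 (rotate(0, 90)): [θ0=90°, θ1=270°, e=0]
step 2 (rotate(0, 90)): [θ0=180°, θ1=270°, e=0]
step 3 (rotate(0, 90)): [θ0=270°, θ1=270°, e=0]
uniquely the one of 125 3-step routes that fits.

rotate(0, 90), rotate(0, 90), rotate(0, 90)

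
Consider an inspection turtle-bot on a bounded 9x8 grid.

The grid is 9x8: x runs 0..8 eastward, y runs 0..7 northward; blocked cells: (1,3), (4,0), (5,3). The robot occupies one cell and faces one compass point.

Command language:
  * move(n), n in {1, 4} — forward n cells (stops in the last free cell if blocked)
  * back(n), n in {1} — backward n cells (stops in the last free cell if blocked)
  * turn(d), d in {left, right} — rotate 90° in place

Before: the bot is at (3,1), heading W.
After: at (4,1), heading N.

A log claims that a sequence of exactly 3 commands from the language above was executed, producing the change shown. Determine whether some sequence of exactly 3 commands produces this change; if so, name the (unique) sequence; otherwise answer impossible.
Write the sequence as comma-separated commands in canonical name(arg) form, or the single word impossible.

key: the second back(1) is stopped early by the blocked cell at (4,0)
initial: at (3,1), heading W
step 1 (back(1)): at (4,1), heading W
step 2 (turn(right)): at (4,1), heading N
step 3 (back(1)): at (4,1), heading N
all 125 alternatives checked — unique.

back(1), turn(right), back(1)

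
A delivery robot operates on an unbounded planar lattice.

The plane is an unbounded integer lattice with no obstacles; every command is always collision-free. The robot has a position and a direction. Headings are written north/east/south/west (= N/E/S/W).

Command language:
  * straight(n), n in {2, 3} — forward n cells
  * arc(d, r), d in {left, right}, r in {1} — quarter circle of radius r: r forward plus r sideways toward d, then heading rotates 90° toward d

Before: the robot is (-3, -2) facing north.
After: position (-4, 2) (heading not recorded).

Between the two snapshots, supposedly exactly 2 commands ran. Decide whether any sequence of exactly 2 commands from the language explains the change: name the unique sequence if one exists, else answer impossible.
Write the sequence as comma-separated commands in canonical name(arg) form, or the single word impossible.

straight(3), arc(left, 1)

key: running arc(left, 1) before straight(3) would end elsewhere — order is forced
initial: (-3, -2) facing north
step 1 (straight(3)): (-3, 1) facing north
step 2 (arc(left, 1)): (-4, 2) facing west
no rival 2-sequence matches.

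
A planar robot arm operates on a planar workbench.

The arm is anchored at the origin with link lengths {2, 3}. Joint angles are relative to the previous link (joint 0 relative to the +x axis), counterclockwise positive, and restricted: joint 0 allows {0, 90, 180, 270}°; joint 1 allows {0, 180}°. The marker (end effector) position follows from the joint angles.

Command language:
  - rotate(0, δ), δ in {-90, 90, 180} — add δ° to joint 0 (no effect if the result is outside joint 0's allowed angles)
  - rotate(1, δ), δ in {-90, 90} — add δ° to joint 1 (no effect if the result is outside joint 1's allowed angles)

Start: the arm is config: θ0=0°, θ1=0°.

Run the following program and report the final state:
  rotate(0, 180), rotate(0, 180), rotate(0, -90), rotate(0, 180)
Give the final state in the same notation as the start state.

config: θ0=90°, θ1=0°

start: config: θ0=0°, θ1=0°
step 1 (rotate(0, 180)): config: θ0=180°, θ1=0°
step 2 (rotate(0, 180)): config: θ0=0°, θ1=0°
step 3 (rotate(0, -90)): config: θ0=270°, θ1=0°
step 4 (rotate(0, 180)): config: θ0=90°, θ1=0°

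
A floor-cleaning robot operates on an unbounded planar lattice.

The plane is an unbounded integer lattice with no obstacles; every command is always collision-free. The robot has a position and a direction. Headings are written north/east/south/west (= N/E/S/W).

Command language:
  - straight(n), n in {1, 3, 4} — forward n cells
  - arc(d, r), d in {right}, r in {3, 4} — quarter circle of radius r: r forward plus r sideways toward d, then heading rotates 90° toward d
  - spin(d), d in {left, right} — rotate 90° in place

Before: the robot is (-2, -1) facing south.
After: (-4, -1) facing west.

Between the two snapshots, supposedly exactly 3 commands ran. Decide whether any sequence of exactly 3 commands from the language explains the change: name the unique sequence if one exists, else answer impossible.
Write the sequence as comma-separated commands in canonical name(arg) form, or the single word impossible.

key: running straight(1) before spin(right) would end elsewhere — order is forced
t0: (-2, -1) facing south
1. spin(right) → (-2, -1) facing west
2. straight(1) → (-3, -1) facing west
3. straight(1) → (-4, -1) facing west
no rival 3-sequence matches.

spin(right), straight(1), straight(1)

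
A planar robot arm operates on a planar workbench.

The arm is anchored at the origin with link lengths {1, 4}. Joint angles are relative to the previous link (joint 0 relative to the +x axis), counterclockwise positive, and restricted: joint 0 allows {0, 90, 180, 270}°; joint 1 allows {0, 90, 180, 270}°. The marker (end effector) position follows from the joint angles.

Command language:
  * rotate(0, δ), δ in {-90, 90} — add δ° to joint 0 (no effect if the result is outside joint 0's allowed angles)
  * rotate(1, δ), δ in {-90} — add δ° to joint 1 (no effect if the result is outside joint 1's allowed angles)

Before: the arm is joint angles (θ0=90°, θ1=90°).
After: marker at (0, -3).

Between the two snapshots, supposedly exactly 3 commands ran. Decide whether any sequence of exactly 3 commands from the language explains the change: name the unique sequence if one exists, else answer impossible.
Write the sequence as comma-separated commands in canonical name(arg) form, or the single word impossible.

begin: joint angles (θ0=90°, θ1=90°)
1. rotate(1, -90) → joint angles (θ0=90°, θ1=0°)
2. rotate(1, -90) → joint angles (θ0=90°, θ1=270°)
3. rotate(1, -90) → joint angles (θ0=90°, θ1=180°)
uniquely the one of 27 3-step routes that fits.

rotate(1, -90), rotate(1, -90), rotate(1, -90)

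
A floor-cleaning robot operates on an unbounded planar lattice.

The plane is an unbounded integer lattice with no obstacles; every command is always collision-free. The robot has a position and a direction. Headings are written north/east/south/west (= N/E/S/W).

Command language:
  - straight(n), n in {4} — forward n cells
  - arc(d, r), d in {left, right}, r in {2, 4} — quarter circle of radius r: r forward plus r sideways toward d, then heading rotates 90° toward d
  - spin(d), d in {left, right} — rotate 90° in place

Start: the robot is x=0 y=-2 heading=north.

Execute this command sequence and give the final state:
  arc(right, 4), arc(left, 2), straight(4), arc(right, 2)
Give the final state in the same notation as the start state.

t0: x=0 y=-2 heading=north
step 1 (arc(right, 4)): x=4 y=2 heading=east
step 2 (arc(left, 2)): x=6 y=4 heading=north
step 3 (straight(4)): x=6 y=8 heading=north
step 4 (arc(right, 2)): x=8 y=10 heading=east

x=8 y=10 heading=east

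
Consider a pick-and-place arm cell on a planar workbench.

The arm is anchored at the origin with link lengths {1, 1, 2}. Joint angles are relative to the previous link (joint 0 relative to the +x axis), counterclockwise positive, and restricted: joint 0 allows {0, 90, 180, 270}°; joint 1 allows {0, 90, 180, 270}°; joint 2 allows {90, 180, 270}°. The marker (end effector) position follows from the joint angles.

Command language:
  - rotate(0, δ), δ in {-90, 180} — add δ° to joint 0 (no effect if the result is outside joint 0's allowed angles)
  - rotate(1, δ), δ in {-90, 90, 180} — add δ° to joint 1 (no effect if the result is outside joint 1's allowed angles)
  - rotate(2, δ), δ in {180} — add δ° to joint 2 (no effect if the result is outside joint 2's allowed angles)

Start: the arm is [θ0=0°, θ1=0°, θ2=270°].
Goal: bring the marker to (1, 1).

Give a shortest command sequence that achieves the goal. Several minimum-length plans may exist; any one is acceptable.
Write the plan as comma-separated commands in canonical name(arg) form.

rotate(0, 180), rotate(1, -90)

start: [θ0=0°, θ1=0°, θ2=270°]
1. rotate(0, 180) → [θ0=180°, θ1=0°, θ2=270°]
2. rotate(1, -90) → [θ0=180°, θ1=270°, θ2=270°]
shorter routes all fall short; 2 is best.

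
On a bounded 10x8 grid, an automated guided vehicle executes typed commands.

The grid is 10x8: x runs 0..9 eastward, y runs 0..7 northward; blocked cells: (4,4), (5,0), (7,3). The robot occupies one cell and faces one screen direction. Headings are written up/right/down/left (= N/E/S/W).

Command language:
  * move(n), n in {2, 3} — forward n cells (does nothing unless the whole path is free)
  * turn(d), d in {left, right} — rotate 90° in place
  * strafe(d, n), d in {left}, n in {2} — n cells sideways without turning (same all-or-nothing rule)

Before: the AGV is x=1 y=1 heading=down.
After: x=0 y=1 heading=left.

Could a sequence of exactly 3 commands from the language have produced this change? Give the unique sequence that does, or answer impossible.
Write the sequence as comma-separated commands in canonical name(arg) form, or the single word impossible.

strafe(left, 2), turn(right), move(3)

key: order matters: swapping strafe(left, 2) and move(3) lands elsewhere
start: x=1 y=1 heading=down
1. strafe(left, 2) → x=3 y=1 heading=down
2. turn(right) → x=3 y=1 heading=left
3. move(3) → x=0 y=1 heading=left
no other 3-command option fits: unique.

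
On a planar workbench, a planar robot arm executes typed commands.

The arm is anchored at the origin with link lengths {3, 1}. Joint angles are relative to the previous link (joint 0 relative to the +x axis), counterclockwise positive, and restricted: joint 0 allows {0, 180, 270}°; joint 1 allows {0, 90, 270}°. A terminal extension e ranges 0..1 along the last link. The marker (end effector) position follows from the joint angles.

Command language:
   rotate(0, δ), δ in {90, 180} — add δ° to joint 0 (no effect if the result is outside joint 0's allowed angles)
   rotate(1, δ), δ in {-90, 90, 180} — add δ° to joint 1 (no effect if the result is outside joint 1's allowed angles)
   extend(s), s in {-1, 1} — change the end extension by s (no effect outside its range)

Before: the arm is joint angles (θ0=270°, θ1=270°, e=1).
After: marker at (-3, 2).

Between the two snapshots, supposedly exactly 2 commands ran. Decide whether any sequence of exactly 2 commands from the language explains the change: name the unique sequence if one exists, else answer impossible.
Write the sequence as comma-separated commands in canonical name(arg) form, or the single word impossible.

rotate(0, 90), rotate(0, 180)

key: running rotate(0, 180) before rotate(0, 90) would end elsewhere — order is forced
from: joint angles (θ0=270°, θ1=270°, e=1)
[1] after rotate(0, 90): joint angles (θ0=0°, θ1=270°, e=1)
[2] after rotate(0, 180): joint angles (θ0=180°, θ1=270°, e=1)
no rival 2-sequence matches.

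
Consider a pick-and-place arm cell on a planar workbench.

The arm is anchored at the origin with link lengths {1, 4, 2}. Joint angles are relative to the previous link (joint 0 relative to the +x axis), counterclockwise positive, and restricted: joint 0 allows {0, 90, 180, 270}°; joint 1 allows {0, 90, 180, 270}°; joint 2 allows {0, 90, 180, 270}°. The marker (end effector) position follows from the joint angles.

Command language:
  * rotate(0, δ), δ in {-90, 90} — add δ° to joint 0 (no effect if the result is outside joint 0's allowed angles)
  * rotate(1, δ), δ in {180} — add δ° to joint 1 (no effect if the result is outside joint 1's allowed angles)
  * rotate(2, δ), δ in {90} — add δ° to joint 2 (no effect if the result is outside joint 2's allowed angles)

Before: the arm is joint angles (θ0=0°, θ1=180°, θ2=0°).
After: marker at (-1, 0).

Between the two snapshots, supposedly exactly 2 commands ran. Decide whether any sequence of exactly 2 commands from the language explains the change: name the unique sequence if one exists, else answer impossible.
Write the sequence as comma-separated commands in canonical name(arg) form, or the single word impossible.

rotate(2, 90), rotate(2, 90)

begin: joint angles (θ0=0°, θ1=180°, θ2=0°)
t=1 rotate(2, 90) ⇒ joint angles (θ0=0°, θ1=180°, θ2=90°)
t=2 rotate(2, 90) ⇒ joint angles (θ0=0°, θ1=180°, θ2=180°)
all 16 alternatives checked — unique.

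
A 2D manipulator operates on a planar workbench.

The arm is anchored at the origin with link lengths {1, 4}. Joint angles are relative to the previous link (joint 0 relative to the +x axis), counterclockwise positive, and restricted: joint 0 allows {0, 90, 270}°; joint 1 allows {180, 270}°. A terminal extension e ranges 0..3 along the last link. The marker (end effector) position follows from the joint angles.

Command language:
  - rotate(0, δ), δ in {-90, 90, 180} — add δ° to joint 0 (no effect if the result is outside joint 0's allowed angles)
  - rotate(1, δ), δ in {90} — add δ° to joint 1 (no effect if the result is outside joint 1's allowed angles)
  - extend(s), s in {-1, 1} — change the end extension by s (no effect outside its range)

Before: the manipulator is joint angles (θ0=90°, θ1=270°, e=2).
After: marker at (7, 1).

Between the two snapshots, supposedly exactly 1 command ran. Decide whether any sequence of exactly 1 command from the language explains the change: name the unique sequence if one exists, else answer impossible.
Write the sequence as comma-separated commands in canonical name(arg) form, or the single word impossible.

extend(1)

initial: joint angles (θ0=90°, θ1=270°, e=2)
[1] after extend(1): joint angles (θ0=90°, θ1=270°, e=3)
all 6 alternatives checked — unique.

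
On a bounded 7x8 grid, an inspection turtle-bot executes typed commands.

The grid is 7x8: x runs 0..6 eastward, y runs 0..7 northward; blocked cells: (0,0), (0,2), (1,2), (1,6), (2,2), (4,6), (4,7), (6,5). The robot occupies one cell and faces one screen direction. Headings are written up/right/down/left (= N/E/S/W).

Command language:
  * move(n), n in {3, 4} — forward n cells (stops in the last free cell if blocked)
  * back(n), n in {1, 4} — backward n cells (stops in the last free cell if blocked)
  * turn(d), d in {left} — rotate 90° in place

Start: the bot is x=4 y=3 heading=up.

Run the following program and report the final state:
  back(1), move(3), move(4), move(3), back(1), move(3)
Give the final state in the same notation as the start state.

x=4 y=5 heading=up

initial: x=4 y=3 heading=up
step 1 (back(1)): x=4 y=2 heading=up
step 2 (move(3)): x=4 y=5 heading=up
step 3 (move(4)): x=4 y=5 heading=up
step 4 (move(3)): x=4 y=5 heading=up
step 5 (back(1)): x=4 y=4 heading=up
step 6 (move(3)): x=4 y=5 heading=up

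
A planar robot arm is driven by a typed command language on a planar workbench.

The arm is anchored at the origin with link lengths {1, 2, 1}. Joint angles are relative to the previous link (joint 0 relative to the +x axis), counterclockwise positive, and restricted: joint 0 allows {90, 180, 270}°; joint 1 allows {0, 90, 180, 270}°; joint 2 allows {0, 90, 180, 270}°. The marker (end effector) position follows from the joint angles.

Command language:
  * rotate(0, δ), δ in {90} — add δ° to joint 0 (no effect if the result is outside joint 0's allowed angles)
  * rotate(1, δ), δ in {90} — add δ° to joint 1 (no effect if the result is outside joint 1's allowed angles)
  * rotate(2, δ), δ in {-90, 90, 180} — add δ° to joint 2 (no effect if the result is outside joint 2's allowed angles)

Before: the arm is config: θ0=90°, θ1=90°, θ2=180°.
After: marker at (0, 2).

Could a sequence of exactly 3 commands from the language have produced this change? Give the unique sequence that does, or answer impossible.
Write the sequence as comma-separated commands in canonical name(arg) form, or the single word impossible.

begin: config: θ0=90°, θ1=90°, θ2=180°
[1] after rotate(1, 90): config: θ0=90°, θ1=180°, θ2=180°
[2] after rotate(1, 90): config: θ0=90°, θ1=270°, θ2=180°
[3] after rotate(1, 90): config: θ0=90°, θ1=0°, θ2=180°
no rival 3-sequence matches.

rotate(1, 90), rotate(1, 90), rotate(1, 90)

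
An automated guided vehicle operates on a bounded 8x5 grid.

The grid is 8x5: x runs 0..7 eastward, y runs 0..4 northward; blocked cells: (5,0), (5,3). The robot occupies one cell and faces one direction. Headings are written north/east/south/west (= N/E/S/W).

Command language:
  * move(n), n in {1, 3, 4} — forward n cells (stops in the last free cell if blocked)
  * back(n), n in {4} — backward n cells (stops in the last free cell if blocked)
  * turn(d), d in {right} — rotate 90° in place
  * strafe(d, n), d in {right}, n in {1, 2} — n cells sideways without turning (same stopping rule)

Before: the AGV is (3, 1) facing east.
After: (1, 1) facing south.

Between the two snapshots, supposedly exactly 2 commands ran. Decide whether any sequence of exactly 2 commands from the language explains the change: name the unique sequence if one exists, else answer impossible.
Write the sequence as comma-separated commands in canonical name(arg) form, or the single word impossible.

key: position moved to (1,1) AND the heading swung to S — translation plus rotation needed
begin: (3, 1) facing east
[1] after turn(right): (3, 1) facing south
[2] after strafe(right, 2): (1, 1) facing south
uniquely the one of 49 2-step routes that fits.

turn(right), strafe(right, 2)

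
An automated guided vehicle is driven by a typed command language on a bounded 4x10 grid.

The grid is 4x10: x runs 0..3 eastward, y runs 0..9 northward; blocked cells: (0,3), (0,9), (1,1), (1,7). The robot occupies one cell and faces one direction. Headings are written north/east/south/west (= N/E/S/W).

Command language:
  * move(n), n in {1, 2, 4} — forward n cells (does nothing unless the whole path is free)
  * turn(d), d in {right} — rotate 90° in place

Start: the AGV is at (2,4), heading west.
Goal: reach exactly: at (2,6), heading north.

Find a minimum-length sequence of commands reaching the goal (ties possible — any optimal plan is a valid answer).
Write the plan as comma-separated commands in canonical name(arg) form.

turn(right), move(2)

from: at (2,4), heading west
step 1 (turn(right)): at (2,4), heading north
step 2 (move(2)): at (2,6), heading north
minimal: 2 command(s), checked below 2.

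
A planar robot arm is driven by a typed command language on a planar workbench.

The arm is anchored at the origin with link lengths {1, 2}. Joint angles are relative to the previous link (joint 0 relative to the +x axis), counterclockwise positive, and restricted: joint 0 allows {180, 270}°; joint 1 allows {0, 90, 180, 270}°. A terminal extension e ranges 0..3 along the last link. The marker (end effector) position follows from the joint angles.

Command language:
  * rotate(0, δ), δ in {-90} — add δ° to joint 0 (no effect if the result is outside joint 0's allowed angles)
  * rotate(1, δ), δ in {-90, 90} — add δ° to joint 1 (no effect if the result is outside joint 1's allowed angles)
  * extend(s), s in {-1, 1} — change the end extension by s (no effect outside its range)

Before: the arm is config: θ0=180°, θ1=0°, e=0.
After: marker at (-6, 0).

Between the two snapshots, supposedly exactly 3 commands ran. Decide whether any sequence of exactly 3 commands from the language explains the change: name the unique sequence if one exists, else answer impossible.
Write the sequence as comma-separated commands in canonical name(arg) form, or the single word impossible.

extend(1), extend(1), extend(1)

from: config: θ0=180°, θ1=0°, e=0
[1] after extend(1): config: θ0=180°, θ1=0°, e=1
[2] after extend(1): config: θ0=180°, θ1=0°, e=2
[3] after extend(1): config: θ0=180°, θ1=0°, e=3
no other 3-command option fits: unique.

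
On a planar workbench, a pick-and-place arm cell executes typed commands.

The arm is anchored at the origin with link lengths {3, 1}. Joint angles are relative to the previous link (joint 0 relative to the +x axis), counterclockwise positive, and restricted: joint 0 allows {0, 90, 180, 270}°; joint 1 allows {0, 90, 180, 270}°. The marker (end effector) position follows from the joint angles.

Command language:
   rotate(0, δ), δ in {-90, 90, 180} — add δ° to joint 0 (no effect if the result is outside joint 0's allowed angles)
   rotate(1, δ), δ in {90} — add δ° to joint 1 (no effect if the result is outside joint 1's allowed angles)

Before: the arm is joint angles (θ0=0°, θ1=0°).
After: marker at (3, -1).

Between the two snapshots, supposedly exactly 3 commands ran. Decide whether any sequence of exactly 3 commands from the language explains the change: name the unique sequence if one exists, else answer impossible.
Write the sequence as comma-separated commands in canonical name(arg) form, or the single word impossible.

from: joint angles (θ0=0°, θ1=0°)
[1] after rotate(1, 90): joint angles (θ0=0°, θ1=90°)
[2] after rotate(1, 90): joint angles (θ0=0°, θ1=180°)
[3] after rotate(1, 90): joint angles (θ0=0°, θ1=270°)
uniquely the one of 64 3-step routes that fits.

rotate(1, 90), rotate(1, 90), rotate(1, 90)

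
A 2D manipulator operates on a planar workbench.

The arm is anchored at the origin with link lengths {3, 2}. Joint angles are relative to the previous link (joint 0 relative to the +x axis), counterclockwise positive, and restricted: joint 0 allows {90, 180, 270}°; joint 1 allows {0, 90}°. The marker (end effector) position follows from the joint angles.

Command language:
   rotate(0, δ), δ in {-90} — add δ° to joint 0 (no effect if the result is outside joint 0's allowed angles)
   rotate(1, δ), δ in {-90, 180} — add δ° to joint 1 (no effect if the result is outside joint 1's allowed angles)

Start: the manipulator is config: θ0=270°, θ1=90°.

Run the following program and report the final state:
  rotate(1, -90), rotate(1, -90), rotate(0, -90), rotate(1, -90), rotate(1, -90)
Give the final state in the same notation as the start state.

initial: config: θ0=270°, θ1=90°
[1] after rotate(1, -90): config: θ0=270°, θ1=0°
[2] after rotate(1, -90): config: θ0=270°, θ1=0°
[3] after rotate(0, -90): config: θ0=180°, θ1=0°
[4] after rotate(1, -90): config: θ0=180°, θ1=0°
[5] after rotate(1, -90): config: θ0=180°, θ1=0°

config: θ0=180°, θ1=0°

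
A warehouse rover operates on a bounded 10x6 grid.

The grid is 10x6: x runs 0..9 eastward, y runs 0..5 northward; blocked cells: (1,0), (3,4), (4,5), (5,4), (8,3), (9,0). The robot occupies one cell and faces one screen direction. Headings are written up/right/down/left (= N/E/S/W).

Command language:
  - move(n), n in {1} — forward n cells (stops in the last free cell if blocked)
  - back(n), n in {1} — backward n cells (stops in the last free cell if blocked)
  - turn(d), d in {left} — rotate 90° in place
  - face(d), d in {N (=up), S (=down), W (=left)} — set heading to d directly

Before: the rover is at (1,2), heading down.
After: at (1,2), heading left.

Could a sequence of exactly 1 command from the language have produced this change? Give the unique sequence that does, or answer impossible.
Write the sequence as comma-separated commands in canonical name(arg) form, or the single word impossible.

key: parked at (1,2) the whole time — nothing moves the robot
from: at (1,2), heading down
[1] after face(W): at (1,2), heading left
no other 1-command option fits: unique.

face(W)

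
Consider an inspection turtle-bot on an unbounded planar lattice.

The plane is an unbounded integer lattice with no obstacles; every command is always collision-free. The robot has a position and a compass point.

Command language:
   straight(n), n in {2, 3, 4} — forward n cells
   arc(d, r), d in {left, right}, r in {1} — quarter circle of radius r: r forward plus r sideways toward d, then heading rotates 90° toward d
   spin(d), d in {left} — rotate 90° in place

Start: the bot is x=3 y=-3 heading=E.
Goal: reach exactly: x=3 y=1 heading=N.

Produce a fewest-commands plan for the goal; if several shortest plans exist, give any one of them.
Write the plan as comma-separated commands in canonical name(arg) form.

spin(left), straight(4)

begin: x=3 y=-3 heading=E
step 1 (spin(left)): x=3 y=-3 heading=N
step 2 (straight(4)): x=3 y=1 heading=N
nothing shorter than 2 reaches the goal.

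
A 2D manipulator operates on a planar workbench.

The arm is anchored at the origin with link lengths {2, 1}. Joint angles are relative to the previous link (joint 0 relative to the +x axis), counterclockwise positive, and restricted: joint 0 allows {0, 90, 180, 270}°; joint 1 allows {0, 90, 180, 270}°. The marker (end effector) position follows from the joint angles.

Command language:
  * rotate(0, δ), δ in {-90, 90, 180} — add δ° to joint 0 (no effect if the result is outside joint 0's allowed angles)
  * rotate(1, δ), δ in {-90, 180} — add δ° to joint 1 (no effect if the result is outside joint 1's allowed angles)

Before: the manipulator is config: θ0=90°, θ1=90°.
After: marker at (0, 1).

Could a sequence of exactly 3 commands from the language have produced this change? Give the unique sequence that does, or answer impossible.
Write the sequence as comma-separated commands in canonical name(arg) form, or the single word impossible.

rotate(1, -90), rotate(1, -90), rotate(1, -90)

start: config: θ0=90°, θ1=90°
1. rotate(1, -90) → config: θ0=90°, θ1=0°
2. rotate(1, -90) → config: θ0=90°, θ1=270°
3. rotate(1, -90) → config: θ0=90°, θ1=180°
no rival 3-sequence matches.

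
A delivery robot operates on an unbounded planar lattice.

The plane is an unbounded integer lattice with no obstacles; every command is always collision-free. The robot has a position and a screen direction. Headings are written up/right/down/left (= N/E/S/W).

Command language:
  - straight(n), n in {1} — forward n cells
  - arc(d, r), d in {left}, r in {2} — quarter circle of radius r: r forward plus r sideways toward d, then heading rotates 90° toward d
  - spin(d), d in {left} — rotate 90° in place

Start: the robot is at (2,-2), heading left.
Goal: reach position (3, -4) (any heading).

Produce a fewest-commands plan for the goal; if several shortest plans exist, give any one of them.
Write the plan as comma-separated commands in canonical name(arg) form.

straight(1), spin(left), arc(left, 2)

start: at (2,-2), heading left
[1] after straight(1): at (1,-2), heading left
[2] after spin(left): at (1,-2), heading down
[3] after arc(left, 2): at (3,-4), heading right
nothing shorter than 3 reaches the goal.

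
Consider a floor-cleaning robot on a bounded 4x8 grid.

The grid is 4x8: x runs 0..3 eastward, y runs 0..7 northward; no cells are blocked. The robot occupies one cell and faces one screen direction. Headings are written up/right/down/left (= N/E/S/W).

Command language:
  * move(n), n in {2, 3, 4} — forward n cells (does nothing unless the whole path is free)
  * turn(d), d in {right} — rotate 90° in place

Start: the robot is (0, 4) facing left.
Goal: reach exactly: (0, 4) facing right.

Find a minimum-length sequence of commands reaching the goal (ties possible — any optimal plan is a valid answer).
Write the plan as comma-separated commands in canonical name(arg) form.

turn(right), turn(right)

initial: (0, 4) facing left
[1] after turn(right): (0, 4) facing up
[2] after turn(right): (0, 4) facing right
minimal: 2 command(s), checked below 2.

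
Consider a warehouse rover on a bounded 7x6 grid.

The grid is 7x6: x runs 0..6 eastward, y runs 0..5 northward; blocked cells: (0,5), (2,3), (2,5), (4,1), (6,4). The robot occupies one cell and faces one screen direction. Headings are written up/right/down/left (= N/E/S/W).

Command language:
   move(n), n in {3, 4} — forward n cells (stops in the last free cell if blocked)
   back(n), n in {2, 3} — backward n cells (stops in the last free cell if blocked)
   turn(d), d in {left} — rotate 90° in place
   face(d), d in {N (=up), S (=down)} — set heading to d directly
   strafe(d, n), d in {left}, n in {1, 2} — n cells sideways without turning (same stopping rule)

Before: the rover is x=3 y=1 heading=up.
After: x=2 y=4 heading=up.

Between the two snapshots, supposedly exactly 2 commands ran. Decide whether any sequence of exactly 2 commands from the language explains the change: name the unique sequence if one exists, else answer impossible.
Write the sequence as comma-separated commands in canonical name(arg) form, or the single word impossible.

key: order matters: swapping move(3) and strafe(left, 1) lands elsewhere
start: x=3 y=1 heading=up
1. move(3) → x=3 y=4 heading=up
2. strafe(left, 1) → x=2 y=4 heading=up
no other 2-command option fits: unique.

move(3), strafe(left, 1)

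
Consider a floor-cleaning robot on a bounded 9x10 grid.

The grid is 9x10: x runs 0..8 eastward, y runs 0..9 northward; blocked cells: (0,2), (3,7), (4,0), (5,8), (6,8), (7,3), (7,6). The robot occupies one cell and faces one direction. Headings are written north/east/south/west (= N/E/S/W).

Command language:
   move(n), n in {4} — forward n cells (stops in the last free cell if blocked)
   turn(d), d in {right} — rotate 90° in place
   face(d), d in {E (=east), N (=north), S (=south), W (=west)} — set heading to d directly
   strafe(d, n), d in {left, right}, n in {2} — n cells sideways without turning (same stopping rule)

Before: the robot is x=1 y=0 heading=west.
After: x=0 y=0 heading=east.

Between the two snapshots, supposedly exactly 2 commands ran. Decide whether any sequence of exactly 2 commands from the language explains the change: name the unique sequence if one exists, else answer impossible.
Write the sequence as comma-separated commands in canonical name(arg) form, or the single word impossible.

move(4), face(E)

key: move(4) runs into the grid edge before its full distance
begin: x=1 y=0 heading=west
[1] after move(4): x=0 y=0 heading=west
[2] after face(E): x=0 y=0 heading=east
no other 2-command option fits: unique.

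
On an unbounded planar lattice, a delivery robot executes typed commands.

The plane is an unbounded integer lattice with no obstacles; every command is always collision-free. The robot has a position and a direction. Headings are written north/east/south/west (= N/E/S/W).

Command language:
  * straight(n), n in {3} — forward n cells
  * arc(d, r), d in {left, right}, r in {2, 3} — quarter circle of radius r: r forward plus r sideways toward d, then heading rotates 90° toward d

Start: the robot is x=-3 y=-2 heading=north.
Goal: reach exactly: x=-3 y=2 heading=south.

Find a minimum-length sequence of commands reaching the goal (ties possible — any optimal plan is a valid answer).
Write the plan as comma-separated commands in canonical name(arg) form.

arc(right, 2), arc(left, 3), arc(left, 2), arc(left, 3)

from: x=-3 y=-2 heading=north
[1] after arc(right, 2): x=-1 y=0 heading=east
[2] after arc(left, 3): x=2 y=3 heading=north
[3] after arc(left, 2): x=0 y=5 heading=west
[4] after arc(left, 3): x=-3 y=2 heading=south
minimal: 4 command(s), checked below 4.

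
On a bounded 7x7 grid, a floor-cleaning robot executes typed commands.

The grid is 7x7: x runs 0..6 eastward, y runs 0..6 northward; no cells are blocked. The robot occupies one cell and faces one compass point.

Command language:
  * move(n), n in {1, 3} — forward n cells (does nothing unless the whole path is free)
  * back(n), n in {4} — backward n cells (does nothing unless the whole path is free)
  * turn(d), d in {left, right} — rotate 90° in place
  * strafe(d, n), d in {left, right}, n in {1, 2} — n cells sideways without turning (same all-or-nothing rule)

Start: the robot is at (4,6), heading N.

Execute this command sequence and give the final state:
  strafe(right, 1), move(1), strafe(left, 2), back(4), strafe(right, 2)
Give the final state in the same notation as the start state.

at (5,2), heading N

start: at (4,6), heading N
[1] after strafe(right, 1): at (5,6), heading N
[2] after move(1): at (5,6), heading N
[3] after strafe(left, 2): at (3,6), heading N
[4] after back(4): at (3,2), heading N
[5] after strafe(right, 2): at (5,2), heading N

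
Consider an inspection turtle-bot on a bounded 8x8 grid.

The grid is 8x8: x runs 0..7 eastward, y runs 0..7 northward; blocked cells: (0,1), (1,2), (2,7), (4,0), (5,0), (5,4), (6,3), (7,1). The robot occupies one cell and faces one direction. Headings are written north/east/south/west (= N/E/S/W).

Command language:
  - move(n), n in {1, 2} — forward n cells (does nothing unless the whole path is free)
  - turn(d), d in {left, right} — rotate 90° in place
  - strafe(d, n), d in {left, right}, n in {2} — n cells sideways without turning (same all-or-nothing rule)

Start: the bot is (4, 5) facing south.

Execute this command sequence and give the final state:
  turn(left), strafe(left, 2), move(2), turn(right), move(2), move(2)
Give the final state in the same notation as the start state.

start: (4, 5) facing south
1. turn(left) → (4, 5) facing east
2. strafe(left, 2) → (4, 7) facing east
3. move(2) → (6, 7) facing east
4. turn(right) → (6, 7) facing south
5. move(2) → (6, 5) facing south
6. move(2) → (6, 5) facing south

(6, 5) facing south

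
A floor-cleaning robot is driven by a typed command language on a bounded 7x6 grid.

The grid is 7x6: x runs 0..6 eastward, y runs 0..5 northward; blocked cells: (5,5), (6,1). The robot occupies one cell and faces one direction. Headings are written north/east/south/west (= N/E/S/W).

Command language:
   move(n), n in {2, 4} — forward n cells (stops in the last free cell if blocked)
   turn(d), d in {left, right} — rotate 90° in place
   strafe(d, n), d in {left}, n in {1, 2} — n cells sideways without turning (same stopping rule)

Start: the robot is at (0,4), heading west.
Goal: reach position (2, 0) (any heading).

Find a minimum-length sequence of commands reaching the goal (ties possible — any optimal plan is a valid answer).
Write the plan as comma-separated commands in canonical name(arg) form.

t0: at (0,4), heading west
1. turn(left) → at (0,4), heading south
2. move(4) → at (0,0), heading south
3. strafe(left, 2) → at (2,0), heading south
nothing shorter than 3 reaches the goal.

turn(left), move(4), strafe(left, 2)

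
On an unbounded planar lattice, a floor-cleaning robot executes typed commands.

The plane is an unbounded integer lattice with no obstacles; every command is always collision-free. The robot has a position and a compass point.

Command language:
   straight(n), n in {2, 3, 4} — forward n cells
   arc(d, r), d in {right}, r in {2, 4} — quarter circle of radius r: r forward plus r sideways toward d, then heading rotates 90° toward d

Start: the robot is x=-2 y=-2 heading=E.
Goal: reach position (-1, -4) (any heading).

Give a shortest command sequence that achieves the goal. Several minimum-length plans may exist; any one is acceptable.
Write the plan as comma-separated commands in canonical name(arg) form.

t0: x=-2 y=-2 heading=E
1. straight(3) → x=1 y=-2 heading=E
2. arc(right, 2) → x=3 y=-4 heading=S
3. arc(right, 2) → x=1 y=-6 heading=W
4. arc(right, 2) → x=-1 y=-4 heading=N
no 3-step plan works, so 4 is optimal.

straight(3), arc(right, 2), arc(right, 2), arc(right, 2)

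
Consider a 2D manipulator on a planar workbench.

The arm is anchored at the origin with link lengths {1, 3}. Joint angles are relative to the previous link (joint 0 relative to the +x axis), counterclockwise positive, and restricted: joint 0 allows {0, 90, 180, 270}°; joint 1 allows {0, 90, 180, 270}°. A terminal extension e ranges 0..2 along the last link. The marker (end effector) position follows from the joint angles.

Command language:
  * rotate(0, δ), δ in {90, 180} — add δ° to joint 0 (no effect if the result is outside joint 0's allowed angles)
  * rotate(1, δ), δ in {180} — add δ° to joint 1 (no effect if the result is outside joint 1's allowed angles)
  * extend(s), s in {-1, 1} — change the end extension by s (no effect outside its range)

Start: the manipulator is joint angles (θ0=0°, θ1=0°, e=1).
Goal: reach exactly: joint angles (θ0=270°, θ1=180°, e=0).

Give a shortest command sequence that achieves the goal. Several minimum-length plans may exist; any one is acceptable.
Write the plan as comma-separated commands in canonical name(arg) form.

t0: joint angles (θ0=0°, θ1=0°, e=1)
1. rotate(0, 90) → joint angles (θ0=90°, θ1=0°, e=1)
2. extend(-1) → joint angles (θ0=90°, θ1=0°, e=0)
3. rotate(1, 180) → joint angles (θ0=90°, θ1=180°, e=0)
4. rotate(0, 180) → joint angles (θ0=270°, θ1=180°, e=0)
shorter routes all fall short; 4 is best.

rotate(0, 90), extend(-1), rotate(1, 180), rotate(0, 180)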